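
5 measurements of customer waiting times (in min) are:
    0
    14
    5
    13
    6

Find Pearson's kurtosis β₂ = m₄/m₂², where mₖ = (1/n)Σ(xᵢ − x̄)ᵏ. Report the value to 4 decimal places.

x̄ = 7.6000
Σ(xᵢ − x̄)² = 137.2000 ⇒ m₂ = 27.44000
Σ(xᵢ − x̄)⁴ = 5916.4960 ⇒ m₄ = 1183.29920
m₂² = 752.95360
β₂ = m₄/m₂² = 1183.29920 / 752.95360 ≈ 1.5715

1.5715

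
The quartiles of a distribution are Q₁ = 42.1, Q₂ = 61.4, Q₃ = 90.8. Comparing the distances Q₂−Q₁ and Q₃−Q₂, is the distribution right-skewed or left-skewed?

Q₂ − Q₁ = 19.3;  Q₃ − Q₂ = 29.4
Q₃ − Q₂ > Q₂ − Q₁ ⇒ the upper half is more spread out ⇒ right-skewed.

right-skewed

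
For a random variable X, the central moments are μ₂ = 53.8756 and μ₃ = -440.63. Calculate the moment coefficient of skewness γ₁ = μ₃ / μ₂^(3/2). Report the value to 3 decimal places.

-1.114

σ = √μ₂ = √53.8756 = 7.34000
σ³ = μ₂^(3/2) = 395.44690
γ₁ = μ₃/σ³ = -440.63 / 395.44690 ≈ -1.114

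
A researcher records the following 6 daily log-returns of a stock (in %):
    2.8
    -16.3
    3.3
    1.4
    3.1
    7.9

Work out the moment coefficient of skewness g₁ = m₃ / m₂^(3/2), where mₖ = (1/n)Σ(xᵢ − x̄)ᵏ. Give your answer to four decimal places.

x̄ = (2.8 - 16.3 + 3.3 + 1.4 + 3.1 + 7.9) / 6 = 0.3667
deviations (xᵢ − x̄): 2.4333, -16.6667, 2.9333, 1.0333, 2.7333, 7.5333
Σ(xᵢ − x̄)² = 357.5933 ⇒ m₂ = 357.5933/6 = 59.59889
Σ(xᵢ − x̄)³ = -4140.9324 ⇒ m₃ = -4140.9324/6 = -690.15541
m₂^(3/2) = 59.59889^(1.5) = 460.10531
g₁ = m₃ / m₂^(3/2) = -690.15541 / 460.10531 ≈ -1.5000

-1.5000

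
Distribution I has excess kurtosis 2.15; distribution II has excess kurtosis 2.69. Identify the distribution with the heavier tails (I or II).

Higher excess kurtosis ⇒ heavier tails relative to the normal distribution.
2.15 vs 2.69: the larger is 2.69, so II has heavier tails.

II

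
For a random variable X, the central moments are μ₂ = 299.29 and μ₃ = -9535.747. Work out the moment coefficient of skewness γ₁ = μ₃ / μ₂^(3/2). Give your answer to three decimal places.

σ = √μ₂ = √299.29 = 17.30000
σ³ = μ₂^(3/2) = 5177.71700
γ₁ = μ₃/σ³ = -9535.747 / 5177.71700 ≈ -1.842

-1.842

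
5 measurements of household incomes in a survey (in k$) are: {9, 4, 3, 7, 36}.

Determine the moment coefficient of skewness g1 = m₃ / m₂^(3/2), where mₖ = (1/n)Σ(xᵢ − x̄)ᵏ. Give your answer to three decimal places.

x̄ = (9 + 4 + 3 + 7 + 36) / 5 = 11.8000
deviations (xᵢ − x̄): -2.8000, -7.8000, -8.8000, -4.8000, 24.2000
Σ(xᵢ − x̄)² = 754.8000 ⇒ m₂ = 754.8000/5 = 150.96000
Σ(xᵢ − x̄)³ = 12883.9200 ⇒ m₃ = 12883.9200/5 = 2576.78400
m₂^(3/2) = 150.96000^(1.5) = 1854.78182
g1 = m₃ / m₂^(3/2) = 2576.78400 / 1854.78182 ≈ 1.389

1.389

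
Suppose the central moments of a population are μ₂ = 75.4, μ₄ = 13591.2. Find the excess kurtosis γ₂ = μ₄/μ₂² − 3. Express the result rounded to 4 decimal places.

μ₂² = 75.4² = 5685.16000
μ₄/μ₂² = 13591.2 / 5685.16000 = 2.39065
γ₂ = 2.39065 − 3 ≈ -0.6094

-0.6094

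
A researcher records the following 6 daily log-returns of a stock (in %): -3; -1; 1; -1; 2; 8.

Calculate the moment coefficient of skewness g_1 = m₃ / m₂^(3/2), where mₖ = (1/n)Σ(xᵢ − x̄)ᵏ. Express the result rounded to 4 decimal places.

1.0159

x̄ = (-3 - 1 + 1 - 1 + 2 + 8) / 6 = 1.0000
deviations (xᵢ − x̄): -4.0000, -2.0000, 0.0000, -2.0000, 1.0000, 7.0000
Σ(xᵢ − x̄)² = 74.0000 ⇒ m₂ = 74.0000/6 = 12.33333
Σ(xᵢ − x̄)³ = 264.0000 ⇒ m₃ = 264.0000/6 = 44.00000
m₂^(3/2) = 12.33333^(1.5) = 43.31324
g_1 = m₃ / m₂^(3/2) = 44.00000 / 43.31324 ≈ 1.0159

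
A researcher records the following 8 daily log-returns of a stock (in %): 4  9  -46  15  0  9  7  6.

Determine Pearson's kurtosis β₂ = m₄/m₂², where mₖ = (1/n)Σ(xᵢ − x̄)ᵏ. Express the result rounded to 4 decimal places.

x̄ = 0.5000
Σ(xᵢ − x̄)² = 2602.0000 ⇒ m₂ = 325.25000
Σ(xᵢ − x̄)⁴ = 4732820.5000 ⇒ m₄ = 591602.56250
m₂² = 105787.56250
β₂ = m₄/m₂² = 591602.56250 / 105787.56250 ≈ 5.5924

5.5924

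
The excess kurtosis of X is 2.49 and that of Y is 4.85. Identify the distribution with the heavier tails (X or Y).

Higher excess kurtosis ⇒ heavier tails relative to the normal distribution.
2.49 vs 4.85: the larger is 4.85, so Y has heavier tails.

Y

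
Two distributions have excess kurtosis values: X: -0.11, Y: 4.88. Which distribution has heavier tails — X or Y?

Y

Higher excess kurtosis ⇒ heavier tails relative to the normal distribution.
-0.11 vs 4.88: the larger is 4.88, so Y has heavier tails. (Y is leptokurtic — heavier-than-normal tails; the other is platykurtic.)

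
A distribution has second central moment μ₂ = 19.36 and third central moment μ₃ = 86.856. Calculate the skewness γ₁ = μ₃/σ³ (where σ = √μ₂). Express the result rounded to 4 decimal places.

σ = √μ₂ = √19.36 = 4.40000
σ³ = μ₂^(3/2) = 85.18400
γ₁ = μ₃/σ³ = 86.856 / 85.18400 ≈ 1.0196

1.0196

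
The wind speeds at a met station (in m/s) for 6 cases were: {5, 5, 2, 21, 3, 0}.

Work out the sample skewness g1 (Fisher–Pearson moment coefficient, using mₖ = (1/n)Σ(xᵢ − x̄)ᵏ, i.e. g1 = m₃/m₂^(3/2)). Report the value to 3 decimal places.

1.537

x̄ = (5 + 5 + 2 + 21 + 3 + 0) / 6 = 6.0000
deviations (xᵢ − x̄): -1.0000, -1.0000, -4.0000, 15.0000, -3.0000, -6.0000
Σ(xᵢ − x̄)² = 288.0000 ⇒ m₂ = 288.0000/6 = 48.00000
Σ(xᵢ − x̄)³ = 3066.0000 ⇒ m₃ = 3066.0000/6 = 511.00000
m₂^(3/2) = 48.00000^(1.5) = 332.55376
g1 = m₃ / m₂^(3/2) = 511.00000 / 332.55376 ≈ 1.537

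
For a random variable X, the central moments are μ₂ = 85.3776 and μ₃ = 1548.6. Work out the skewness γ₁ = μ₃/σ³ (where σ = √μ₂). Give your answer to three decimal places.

1.963

σ = √μ₂ = √85.3776 = 9.24000
σ³ = μ₂^(3/2) = 788.88902
γ₁ = μ₃/σ³ = 1548.6 / 788.88902 ≈ 1.963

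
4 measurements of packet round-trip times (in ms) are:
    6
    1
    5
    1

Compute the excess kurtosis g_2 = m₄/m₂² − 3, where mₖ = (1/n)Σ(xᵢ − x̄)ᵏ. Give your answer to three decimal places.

-1.905

x̄ = 3.2500
Σ(xᵢ − x̄)² = 20.7500 ⇒ m₂ = 5.18750
Σ(xᵢ − x̄)⁴ = 117.8281 ⇒ m₄ = 29.45703
m₂² = 26.91016
g_2 = m₄/m₂² − 3 = 1.09464 − 3 ≈ -1.905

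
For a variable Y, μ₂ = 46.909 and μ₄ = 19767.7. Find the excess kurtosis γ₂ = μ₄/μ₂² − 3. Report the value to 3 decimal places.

5.983

μ₂² = 46.909² = 2200.45428
μ₄/μ₂² = 19767.7 / 2200.45428 = 8.98346
γ₂ = 8.98346 − 3 ≈ 5.983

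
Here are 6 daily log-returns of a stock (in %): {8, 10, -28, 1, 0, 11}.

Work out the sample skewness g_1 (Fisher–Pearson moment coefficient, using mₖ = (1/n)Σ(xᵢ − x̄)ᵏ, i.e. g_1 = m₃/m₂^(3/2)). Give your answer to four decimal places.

x̄ = (8 + 10 - 28 + 1 + 0 + 11) / 6 = 0.3333
deviations (xᵢ − x̄): 7.6667, 9.6667, -28.3333, 0.6667, -0.3333, 10.6667
Σ(xᵢ − x̄)² = 1069.3333 ⇒ m₂ = 1069.3333/6 = 178.22222
Σ(xᵢ − x̄)³ = -20177.5556 ⇒ m₃ = -20177.5556/6 = -3362.92593
m₂^(3/2) = 178.22222^(1.5) = 2379.26481
g_1 = m₃ / m₂^(3/2) = -3362.92593 / 2379.26481 ≈ -1.4134

-1.4134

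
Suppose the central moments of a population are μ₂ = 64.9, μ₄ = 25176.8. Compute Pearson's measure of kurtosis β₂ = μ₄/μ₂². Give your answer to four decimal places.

5.9774

μ₂² = 64.9² = 4212.01000
μ₄/μ₂² = 25176.8 / 4212.01000 = 5.97738
β₂ ≈ 5.9774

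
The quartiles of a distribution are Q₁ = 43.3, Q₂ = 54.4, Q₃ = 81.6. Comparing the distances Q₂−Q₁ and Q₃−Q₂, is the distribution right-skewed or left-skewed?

Q₂ − Q₁ = 11.1;  Q₃ − Q₂ = 27.2
Q₃ − Q₂ > Q₂ − Q₁ ⇒ the upper half is more spread out ⇒ right-skewed.

right-skewed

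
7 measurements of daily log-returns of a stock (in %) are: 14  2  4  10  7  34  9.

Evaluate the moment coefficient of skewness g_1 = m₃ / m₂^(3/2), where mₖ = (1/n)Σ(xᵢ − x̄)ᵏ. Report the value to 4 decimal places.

x̄ = (14 + 2 + 4 + 10 + 7 + 34 + 9) / 7 = 11.4286
deviations (xᵢ − x̄): 2.5714, -9.4286, -7.4286, -1.4286, -4.4286, 22.5714, -2.4286
Σ(xᵢ − x̄)² = 687.7143 ⇒ m₂ = 687.7143/7 = 98.24490
Σ(xᵢ − x̄)³ = 10164.2449 ⇒ m₃ = 10164.2449/7 = 1452.03499
m₂^(3/2) = 98.24490^(1.5) = 973.78932
g_1 = m₃ / m₂^(3/2) = 1452.03499 / 973.78932 ≈ 1.4911

1.4911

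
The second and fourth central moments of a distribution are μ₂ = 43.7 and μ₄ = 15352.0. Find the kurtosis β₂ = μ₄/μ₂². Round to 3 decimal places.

8.039

μ₂² = 43.7² = 1909.69000
μ₄/μ₂² = 15352.0 / 1909.69000 = 8.03900
β₂ ≈ 8.039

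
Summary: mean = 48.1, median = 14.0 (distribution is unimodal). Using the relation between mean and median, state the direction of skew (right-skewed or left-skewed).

right-skewed

mean − median = 48.1 − 14.0 = 34.1
mean > median ⇒ the longer tail is on the right ⇒ right-skewed (positively skewed).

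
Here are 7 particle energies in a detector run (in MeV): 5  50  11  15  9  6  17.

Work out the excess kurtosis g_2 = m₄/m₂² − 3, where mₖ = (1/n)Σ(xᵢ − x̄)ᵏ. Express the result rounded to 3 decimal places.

x̄ = 16.1429
Σ(xᵢ − x̄)² = 1452.8571 ⇒ m₂ = 207.55102
Σ(xᵢ − x̄)⁴ = 1343322.9096 ⇒ m₄ = 191903.27280
m₂² = 43077.42607
g_2 = m₄/m₂² − 3 = 4.45485 − 3 ≈ 1.455

1.455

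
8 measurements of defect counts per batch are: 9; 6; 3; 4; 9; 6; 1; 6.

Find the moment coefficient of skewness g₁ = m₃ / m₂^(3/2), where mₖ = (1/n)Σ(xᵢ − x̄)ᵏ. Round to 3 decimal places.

x̄ = (9 + 6 + 3 + 4 + 9 + 6 + 1 + 6) / 8 = 5.5000
deviations (xᵢ − x̄): 3.5000, 0.5000, -2.5000, -1.5000, 3.5000, 0.5000, -4.5000, 0.5000
Σ(xᵢ − x̄)² = 54.0000 ⇒ m₂ = 54.0000/8 = 6.75000
Σ(xᵢ − x̄)³ = -24.0000 ⇒ m₃ = -24.0000/8 = -3.00000
m₂^(3/2) = 6.75000^(1.5) = 17.53701
g₁ = m₃ / m₂^(3/2) = -3.00000 / 17.53701 ≈ -0.171

-0.171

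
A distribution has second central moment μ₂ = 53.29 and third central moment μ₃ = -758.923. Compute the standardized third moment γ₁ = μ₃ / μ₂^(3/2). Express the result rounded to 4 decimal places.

σ = √μ₂ = √53.29 = 7.30000
σ³ = μ₂^(3/2) = 389.01700
γ₁ = μ₃/σ³ = -758.923 / 389.01700 ≈ -1.9509

-1.9509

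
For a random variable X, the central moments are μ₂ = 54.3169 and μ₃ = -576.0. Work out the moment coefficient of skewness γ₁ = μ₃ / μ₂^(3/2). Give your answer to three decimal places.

σ = √μ₂ = √54.3169 = 7.37000
σ³ = μ₂^(3/2) = 400.31555
γ₁ = μ₃/σ³ = -576.0 / 400.31555 ≈ -1.439

-1.439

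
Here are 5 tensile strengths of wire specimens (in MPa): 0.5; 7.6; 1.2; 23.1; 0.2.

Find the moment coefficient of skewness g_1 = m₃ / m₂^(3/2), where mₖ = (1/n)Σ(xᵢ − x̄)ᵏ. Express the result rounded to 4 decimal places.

1.1861

x̄ = (0.5 + 7.6 + 1.2 + 23.1 + 0.2) / 5 = 6.5200
deviations (xᵢ − x̄): -6.0200, 1.0800, -5.3200, 16.5800, -6.3200
Σ(xᵢ − x̄)² = 380.5480 ⇒ m₂ = 380.5480/5 = 76.10960
Σ(xᵢ − x̄)³ = 3937.8701 ⇒ m₃ = 3937.8701/5 = 787.57402
m₂^(3/2) = 76.10960^(1.5) = 663.98636
g_1 = m₃ / m₂^(3/2) = 787.57402 / 663.98636 ≈ 1.1861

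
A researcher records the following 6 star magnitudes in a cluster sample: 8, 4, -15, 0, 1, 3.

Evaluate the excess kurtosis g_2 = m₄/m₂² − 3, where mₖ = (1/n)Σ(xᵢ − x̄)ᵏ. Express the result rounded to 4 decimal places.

x̄ = 0.1667
Σ(xᵢ − x̄)² = 314.8333 ⇒ m₂ = 52.47222
Σ(xᵢ − x̄)⁴ = 56958.8194 ⇒ m₄ = 9493.13657
m₂² = 2753.33410
g_2 = m₄/m₂² − 3 = 3.44787 − 3 ≈ 0.4479

0.4479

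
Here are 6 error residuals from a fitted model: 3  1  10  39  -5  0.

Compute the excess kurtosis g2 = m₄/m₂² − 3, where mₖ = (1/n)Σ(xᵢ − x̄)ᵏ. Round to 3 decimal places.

x̄ = 8.0000
Σ(xᵢ − x̄)² = 1272.0000 ⇒ m₂ = 212.00000
Σ(xᵢ − x̄)⁴ = 959220.0000 ⇒ m₄ = 159870.00000
m₂² = 44944.00000
g2 = m₄/m₂² − 3 = 3.55709 − 3 ≈ 0.557

0.557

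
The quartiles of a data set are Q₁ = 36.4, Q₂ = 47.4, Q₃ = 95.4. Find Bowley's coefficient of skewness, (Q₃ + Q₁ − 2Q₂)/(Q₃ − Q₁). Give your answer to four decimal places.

0.6271

numerator: Q₃ + Q₁ − 2Q₂ = 95.4 + 36.4 − 2×47.4 = 37.0000
denominator: Q₃ − Q₁ = 95.4 − 36.4 = 59.0000
Bowley skewness = 37.0000 / 59.0000 ≈ 0.6271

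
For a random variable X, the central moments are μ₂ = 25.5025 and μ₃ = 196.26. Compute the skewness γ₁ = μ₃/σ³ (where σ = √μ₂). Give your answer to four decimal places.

1.5239

σ = √μ₂ = √25.5025 = 5.05000
σ³ = μ₂^(3/2) = 128.78763
γ₁ = μ₃/σ³ = 196.26 / 128.78763 ≈ 1.5239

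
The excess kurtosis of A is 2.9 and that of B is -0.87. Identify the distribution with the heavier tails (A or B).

Higher excess kurtosis ⇒ heavier tails relative to the normal distribution.
2.9 vs -0.87: the larger is 2.9, so A has heavier tails. (A is leptokurtic — heavier-than-normal tails; the other is platykurtic.)

A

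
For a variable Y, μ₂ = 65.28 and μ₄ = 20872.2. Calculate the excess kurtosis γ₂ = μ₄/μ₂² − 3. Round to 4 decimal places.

μ₂² = 65.28² = 4261.47840
μ₄/μ₂² = 20872.2 / 4261.47840 = 4.89788
γ₂ = 4.89788 − 3 ≈ 1.8979

1.8979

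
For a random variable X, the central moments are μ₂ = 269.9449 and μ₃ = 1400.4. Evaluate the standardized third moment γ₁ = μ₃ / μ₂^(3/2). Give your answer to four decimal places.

0.3157

σ = √μ₂ = √269.9449 = 16.43000
σ³ = μ₂^(3/2) = 4435.19471
γ₁ = μ₃/σ³ = 1400.4 / 4435.19471 ≈ 0.3157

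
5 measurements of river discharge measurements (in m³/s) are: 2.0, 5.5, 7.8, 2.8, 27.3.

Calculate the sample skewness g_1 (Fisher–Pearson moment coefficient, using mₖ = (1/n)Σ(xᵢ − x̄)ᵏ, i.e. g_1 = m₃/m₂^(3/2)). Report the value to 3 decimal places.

x̄ = (2.0 + 5.5 + 7.8 + 2.8 + 27.3) / 5 = 9.0800
deviations (xᵢ − x̄): -7.0800, -3.5800, -1.2800, -6.2800, 18.2200
Σ(xᵢ − x̄)² = 435.9880 ⇒ m₂ = 435.9880/5 = 87.19760
Σ(xᵢ − x̄)³ = 5397.9163 ⇒ m₃ = 5397.9163/5 = 1079.58326
m₂^(3/2) = 87.19760^(1.5) = 814.24818
g_1 = m₃ / m₂^(3/2) = 1079.58326 / 814.24818 ≈ 1.326

1.326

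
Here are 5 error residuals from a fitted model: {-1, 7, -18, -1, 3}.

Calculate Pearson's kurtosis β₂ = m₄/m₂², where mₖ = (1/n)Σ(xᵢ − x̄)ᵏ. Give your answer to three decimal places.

2.744

x̄ = -2.0000
Σ(xᵢ − x̄)² = 364.0000 ⇒ m₂ = 72.80000
Σ(xᵢ − x̄)⁴ = 72724.0000 ⇒ m₄ = 14544.80000
m₂² = 5299.84000
β₂ = m₄/m₂² = 14544.80000 / 5299.84000 ≈ 2.744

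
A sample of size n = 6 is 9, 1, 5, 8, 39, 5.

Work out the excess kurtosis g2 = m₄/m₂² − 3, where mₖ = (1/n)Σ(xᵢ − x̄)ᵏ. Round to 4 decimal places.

0.9239

x̄ = 11.1667
Σ(xᵢ − x̄)² = 968.8333 ⇒ m₂ = 161.47222
Σ(xᵢ − x̄)⁴ = 613849.8194 ⇒ m₄ = 102308.30324
m₂² = 26073.27855
g2 = m₄/m₂² − 3 = 3.92388 − 3 ≈ 0.9239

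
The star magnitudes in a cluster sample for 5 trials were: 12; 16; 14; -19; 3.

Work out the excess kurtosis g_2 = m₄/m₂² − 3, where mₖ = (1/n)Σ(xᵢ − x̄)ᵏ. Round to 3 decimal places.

x̄ = 5.2000
Σ(xᵢ − x̄)² = 830.8000 ⇒ m₂ = 166.16000
Σ(xᵢ − x̄)⁴ = 364737.6160 ⇒ m₄ = 72947.52320
m₂² = 27609.14560
g_2 = m₄/m₂² − 3 = 2.64215 − 3 ≈ -0.358

-0.358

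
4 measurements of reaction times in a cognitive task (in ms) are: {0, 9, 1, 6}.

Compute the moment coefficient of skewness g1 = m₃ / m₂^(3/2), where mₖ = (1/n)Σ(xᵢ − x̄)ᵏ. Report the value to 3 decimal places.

0.212

x̄ = (0 + 9 + 1 + 6) / 4 = 4.0000
deviations (xᵢ − x̄): -4.0000, 5.0000, -3.0000, 2.0000
Σ(xᵢ − x̄)² = 54.0000 ⇒ m₂ = 54.0000/4 = 13.50000
Σ(xᵢ − x̄)³ = 42.0000 ⇒ m₃ = 42.0000/4 = 10.50000
m₂^(3/2) = 13.50000^(1.5) = 49.60217
g1 = m₃ / m₂^(3/2) = 10.50000 / 49.60217 ≈ 0.212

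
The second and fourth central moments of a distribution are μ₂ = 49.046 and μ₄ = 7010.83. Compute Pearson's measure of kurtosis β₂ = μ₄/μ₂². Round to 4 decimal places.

μ₂² = 49.046² = 2405.51012
μ₄/μ₂² = 7010.83 / 2405.51012 = 2.91449
β₂ ≈ 2.9145

2.9145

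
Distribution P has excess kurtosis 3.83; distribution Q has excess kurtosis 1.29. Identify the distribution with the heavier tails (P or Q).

P

Higher excess kurtosis ⇒ heavier tails relative to the normal distribution.
3.83 vs 1.29: the larger is 3.83, so P has heavier tails.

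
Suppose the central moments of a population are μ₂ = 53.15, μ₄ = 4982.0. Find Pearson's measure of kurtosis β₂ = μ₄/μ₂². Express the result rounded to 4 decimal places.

μ₂² = 53.15² = 2824.92250
μ₄/μ₂² = 4982.0 / 2824.92250 = 1.76359
β₂ ≈ 1.7636

1.7636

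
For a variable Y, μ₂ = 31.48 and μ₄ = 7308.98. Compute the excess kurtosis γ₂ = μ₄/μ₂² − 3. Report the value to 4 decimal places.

μ₂² = 31.48² = 990.99040
μ₄/μ₂² = 7308.98 / 990.99040 = 7.37543
γ₂ = 7.37543 − 3 ≈ 4.3754

4.3754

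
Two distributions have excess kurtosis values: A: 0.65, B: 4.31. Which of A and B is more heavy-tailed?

B

Higher excess kurtosis ⇒ heavier tails relative to the normal distribution.
0.65 vs 4.31: the larger is 4.31, so B has heavier tails.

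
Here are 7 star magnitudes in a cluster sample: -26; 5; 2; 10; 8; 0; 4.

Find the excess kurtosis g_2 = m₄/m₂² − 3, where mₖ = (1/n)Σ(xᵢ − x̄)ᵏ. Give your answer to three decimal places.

x̄ = 0.4286
Σ(xᵢ − x̄)² = 883.7143 ⇒ m₂ = 126.24490
Σ(xᵢ − x̄)⁴ = 500144.1691 ⇒ m₄ = 71449.16701
m₂² = 15937.77426
g_2 = m₄/m₂² − 3 = 4.48301 − 3 ≈ 1.483

1.483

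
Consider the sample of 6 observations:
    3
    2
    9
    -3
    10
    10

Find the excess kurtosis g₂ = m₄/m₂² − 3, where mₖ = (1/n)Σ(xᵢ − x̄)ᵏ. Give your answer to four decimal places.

x̄ = 5.1667
Σ(xᵢ − x̄)² = 142.8333 ⇒ m₂ = 23.80556
Σ(xᵢ − x̄)⁴ = 5878.1528 ⇒ m₄ = 979.69213
m₂² = 566.70448
g₂ = m₄/m₂² − 3 = 1.72875 − 3 ≈ -1.2712

-1.2712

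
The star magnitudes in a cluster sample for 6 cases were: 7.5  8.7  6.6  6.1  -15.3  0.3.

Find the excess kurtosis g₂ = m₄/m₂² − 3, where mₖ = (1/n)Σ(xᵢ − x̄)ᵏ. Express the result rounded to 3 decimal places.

x̄ = 2.3167
Σ(xᵢ − x̄)² = 414.6883 ⇒ m₂ = 69.11472
Σ(xᵢ − x̄)⁴ = 99255.4020 ⇒ m₄ = 16542.56700
m₂² = 4776.84483
g₂ = m₄/m₂² − 3 = 3.46307 − 3 ≈ 0.463

0.463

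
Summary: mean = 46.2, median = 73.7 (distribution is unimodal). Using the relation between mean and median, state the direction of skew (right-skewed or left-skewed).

mean − median = 46.2 − 73.7 = -27.5
mean < median ⇒ the longer tail is on the left ⇒ left-skewed (negatively skewed).

left-skewed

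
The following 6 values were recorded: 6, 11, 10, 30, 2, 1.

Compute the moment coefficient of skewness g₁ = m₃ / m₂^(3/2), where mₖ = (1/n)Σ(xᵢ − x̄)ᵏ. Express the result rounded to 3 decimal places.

x̄ = (6 + 11 + 10 + 30 + 2 + 1) / 6 = 10.0000
deviations (xᵢ − x̄): -4.0000, 1.0000, 0.0000, 20.0000, -8.0000, -9.0000
Σ(xᵢ − x̄)² = 562.0000 ⇒ m₂ = 562.0000/6 = 93.66667
Σ(xᵢ − x̄)³ = 6696.0000 ⇒ m₃ = 6696.0000/6 = 1116.00000
m₂^(3/2) = 93.66667^(1.5) = 906.52043
g₁ = m₃ / m₂^(3/2) = 1116.00000 / 906.52043 ≈ 1.231

1.231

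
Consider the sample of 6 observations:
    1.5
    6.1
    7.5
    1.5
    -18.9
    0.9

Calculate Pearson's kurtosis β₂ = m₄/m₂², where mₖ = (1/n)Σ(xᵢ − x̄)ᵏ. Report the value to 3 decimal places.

x̄ = -0.2333
Σ(xᵢ − x̄)² = 455.6533 ⇒ m₂ = 75.94222
Σ(xᵢ − x̄)⁴ = 126618.7068 ⇒ m₄ = 21103.11781
m₂² = 5767.22112
β₂ = m₄/m₂² = 21103.11781 / 5767.22112 ≈ 3.659

3.659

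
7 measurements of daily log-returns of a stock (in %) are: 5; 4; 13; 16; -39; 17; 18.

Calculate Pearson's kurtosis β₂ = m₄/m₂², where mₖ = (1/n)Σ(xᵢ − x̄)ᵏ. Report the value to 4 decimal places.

x̄ = 4.8571
Σ(xᵢ − x̄)² = 2434.8571 ⇒ m₂ = 347.83673
Σ(xᵢ − x̄)⁴ = 3771048.0117 ⇒ m₄ = 538721.14452
m₂² = 120990.39400
β₂ = m₄/m₂² = 538721.14452 / 120990.39400 ≈ 4.4526

4.4526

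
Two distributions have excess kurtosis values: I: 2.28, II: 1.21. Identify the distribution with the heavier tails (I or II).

I

Higher excess kurtosis ⇒ heavier tails relative to the normal distribution.
2.28 vs 1.21: the larger is 2.28, so I has heavier tails.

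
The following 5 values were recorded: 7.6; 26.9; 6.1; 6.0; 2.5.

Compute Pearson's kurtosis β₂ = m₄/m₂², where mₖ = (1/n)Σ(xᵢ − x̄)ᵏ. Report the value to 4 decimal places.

3.0827

x̄ = 9.8200
Σ(xᵢ − x̄)² = 378.6680 ⇒ m₂ = 75.73360
Σ(xᵢ − x̄)⁴ = 88404.0946 ⇒ m₄ = 17680.81893
m₂² = 5735.57817
β₂ = m₄/m₂² = 17680.81893 / 5735.57817 ≈ 3.0827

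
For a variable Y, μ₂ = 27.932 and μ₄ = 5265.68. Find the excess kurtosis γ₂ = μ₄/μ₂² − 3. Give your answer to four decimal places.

3.7492

μ₂² = 27.932² = 780.19662
μ₄/μ₂² = 5265.68 / 780.19662 = 6.74917
γ₂ = 6.74917 − 3 ≈ 3.7492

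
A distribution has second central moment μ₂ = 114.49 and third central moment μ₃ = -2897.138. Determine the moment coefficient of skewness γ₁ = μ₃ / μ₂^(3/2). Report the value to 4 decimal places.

-2.3649

σ = √μ₂ = √114.49 = 10.70000
σ³ = μ₂^(3/2) = 1225.04300
γ₁ = μ₃/σ³ = -2897.138 / 1225.04300 ≈ -2.3649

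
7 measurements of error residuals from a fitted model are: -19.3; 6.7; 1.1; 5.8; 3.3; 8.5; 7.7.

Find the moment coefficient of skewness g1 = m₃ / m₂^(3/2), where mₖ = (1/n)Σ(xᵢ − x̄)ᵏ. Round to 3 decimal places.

-1.761

x̄ = (-19.3 + 6.7 + 1.1 + 5.8 + 3.3 + 8.5 + 7.7) / 7 = 1.9714
deviations (xᵢ − x̄): -21.2714, 4.7286, -0.8714, 3.8286, 1.3286, 6.5286, 5.7286
Σ(xᵢ − x̄)² = 567.4543 ⇒ m₂ = 567.4543/7 = 81.06490
Σ(xᵢ − x̄)³ = -8994.9769 ⇒ m₃ = -8994.9769/7 = -1284.99670
m₂^(3/2) = 81.06490^(1.5) = 729.87630
g1 = m₃ / m₂^(3/2) = -1284.99670 / 729.87630 ≈ -1.761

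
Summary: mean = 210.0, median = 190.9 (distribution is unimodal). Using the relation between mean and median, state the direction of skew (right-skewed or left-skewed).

mean − median = 210.0 − 190.9 = 19.1
mean > median ⇒ the longer tail is on the right ⇒ right-skewed (positively skewed).

right-skewed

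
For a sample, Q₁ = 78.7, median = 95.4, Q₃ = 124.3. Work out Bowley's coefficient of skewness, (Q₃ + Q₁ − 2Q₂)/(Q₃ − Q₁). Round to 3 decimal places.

0.268

numerator: Q₃ + Q₁ − 2Q₂ = 124.3 + 78.7 − 2×95.4 = 12.2000
denominator: Q₃ − Q₁ = 124.3 − 78.7 = 45.6000
Bowley skewness = 12.2000 / 45.6000 ≈ 0.268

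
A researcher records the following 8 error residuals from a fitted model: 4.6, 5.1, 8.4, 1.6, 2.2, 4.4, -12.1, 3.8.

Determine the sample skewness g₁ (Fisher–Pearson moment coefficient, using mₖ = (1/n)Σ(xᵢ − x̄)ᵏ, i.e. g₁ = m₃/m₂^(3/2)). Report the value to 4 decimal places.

-1.7541

x̄ = (4.6 + 5.1 + 8.4 + 1.6 + 2.2 + 4.4 - 12.1 + 3.8) / 8 = 2.2500
deviations (xᵢ − x̄): 2.3500, 2.8500, 6.1500, -0.6500, -0.0500, 2.1500, -14.3500, 1.5500
Σ(xᵢ − x̄)² = 264.8400 ⇒ m₂ = 264.8400/8 = 33.10500
Σ(xᵢ − x̄)³ = -2672.8650 ⇒ m₃ = -2672.8650/8 = -334.10812
m₂^(3/2) = 33.10500^(1.5) = 190.47606
g₁ = m₃ / m₂^(3/2) = -334.10812 / 190.47606 ≈ -1.7541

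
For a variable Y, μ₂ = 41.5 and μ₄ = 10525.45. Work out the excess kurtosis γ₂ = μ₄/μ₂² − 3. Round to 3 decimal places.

3.111

μ₂² = 41.5² = 1722.25000
μ₄/μ₂² = 10525.45 / 1722.25000 = 6.11145
γ₂ = 6.11145 − 3 ≈ 3.111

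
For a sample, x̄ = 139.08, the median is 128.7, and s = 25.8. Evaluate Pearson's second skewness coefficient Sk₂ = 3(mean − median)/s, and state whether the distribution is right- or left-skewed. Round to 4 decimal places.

1.2070, right-skewed

Sk₂ = 3(139.08 − 128.7) / 25.8 = 3 × 10.3800 / 25.8
    = 31.1400 / 25.8 ≈ 1.2070
Sk₂ > 0 ⇒ mean > median ⇒ right-skewed (positive skew).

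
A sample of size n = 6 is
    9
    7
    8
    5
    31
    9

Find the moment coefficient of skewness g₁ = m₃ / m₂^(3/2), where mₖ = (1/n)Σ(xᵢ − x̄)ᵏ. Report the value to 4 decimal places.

x̄ = (9 + 7 + 8 + 5 + 31 + 9) / 6 = 11.5000
deviations (xᵢ − x̄): -2.5000, -4.5000, -3.5000, -6.5000, 19.5000, -2.5000
Σ(xᵢ − x̄)² = 467.5000 ⇒ m₂ = 467.5000/6 = 77.91667
Σ(xᵢ − x̄)³ = 6975.0000 ⇒ m₃ = 6975.0000/6 = 1162.50000
m₂^(3/2) = 77.91667^(1.5) = 687.77367
g₁ = m₃ / m₂^(3/2) = 1162.50000 / 687.77367 ≈ 1.6902

1.6902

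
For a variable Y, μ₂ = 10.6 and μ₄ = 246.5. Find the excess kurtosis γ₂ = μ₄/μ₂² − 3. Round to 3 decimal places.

μ₂² = 10.6² = 112.36000
μ₄/μ₂² = 246.5 / 112.36000 = 2.19384
γ₂ = 2.19384 − 3 ≈ -0.806

-0.806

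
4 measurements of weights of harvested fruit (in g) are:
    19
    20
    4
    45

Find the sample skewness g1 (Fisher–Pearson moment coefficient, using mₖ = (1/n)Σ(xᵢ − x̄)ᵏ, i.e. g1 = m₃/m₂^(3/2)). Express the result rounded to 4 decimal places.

0.4944

x̄ = (19 + 20 + 4 + 45) / 4 = 22.0000
deviations (xᵢ − x̄): -3.0000, -2.0000, -18.0000, 23.0000
Σ(xᵢ − x̄)² = 866.0000 ⇒ m₂ = 866.0000/4 = 216.50000
Σ(xᵢ − x̄)³ = 6300.0000 ⇒ m₃ = 6300.0000/4 = 1575.00000
m₂^(3/2) = 216.50000^(1.5) = 3185.56779
g1 = m₃ / m₂^(3/2) = 1575.00000 / 3185.56779 ≈ 0.4944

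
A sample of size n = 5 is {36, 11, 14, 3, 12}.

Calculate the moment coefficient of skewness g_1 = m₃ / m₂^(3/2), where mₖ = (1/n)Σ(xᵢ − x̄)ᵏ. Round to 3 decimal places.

x̄ = (36 + 11 + 14 + 3 + 12) / 5 = 15.2000
deviations (xᵢ − x̄): 20.8000, -4.2000, -1.2000, -12.2000, -3.2000
Σ(xᵢ − x̄)² = 610.8000 ⇒ m₂ = 610.8000/5 = 122.16000
Σ(xᵢ − x̄)³ = 7074.4800 ⇒ m₃ = 7074.4800/5 = 1414.89600
m₂^(3/2) = 122.16000^(1.5) = 1350.18580
g_1 = m₃ / m₂^(3/2) = 1414.89600 / 1350.18580 ≈ 1.048

1.048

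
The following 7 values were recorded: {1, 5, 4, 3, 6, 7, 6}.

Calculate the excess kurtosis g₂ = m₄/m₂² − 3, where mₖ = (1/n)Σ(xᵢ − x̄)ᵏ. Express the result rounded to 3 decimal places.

x̄ = 4.5714
Σ(xᵢ − x̄)² = 25.7143 ⇒ m₂ = 3.67347
Σ(xᵢ − x̄)⁴ = 212.0466 ⇒ m₄ = 30.29238
m₂² = 13.49438
g₂ = m₄/m₂² − 3 = 2.24481 − 3 ≈ -0.755

-0.755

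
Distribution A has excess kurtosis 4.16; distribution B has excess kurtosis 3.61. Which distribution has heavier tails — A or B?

A

Higher excess kurtosis ⇒ heavier tails relative to the normal distribution.
4.16 vs 3.61: the larger is 4.16, so A has heavier tails.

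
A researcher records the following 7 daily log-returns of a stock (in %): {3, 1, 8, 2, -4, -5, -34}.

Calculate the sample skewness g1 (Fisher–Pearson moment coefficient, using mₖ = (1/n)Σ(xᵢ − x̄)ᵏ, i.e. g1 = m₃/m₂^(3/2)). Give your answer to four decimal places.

-1.6243

x̄ = (3 + 1 + 8 + 2 - 4 - 5 - 34) / 7 = -4.1429
deviations (xᵢ − x̄): 7.1429, 5.1429, 12.1429, 6.1429, 0.1429, -0.8571, -29.8571
Σ(xᵢ − x̄)² = 1154.8571 ⇒ m₂ = 1154.8571/7 = 164.97959
Σ(xᵢ − x̄)³ = -24094.0408 ⇒ m₃ = -24094.0408/7 = -3442.00583
m₂^(3/2) = 164.97959^(1.5) = 2119.07017
g1 = m₃ / m₂^(3/2) = -3442.00583 / 2119.07017 ≈ -1.6243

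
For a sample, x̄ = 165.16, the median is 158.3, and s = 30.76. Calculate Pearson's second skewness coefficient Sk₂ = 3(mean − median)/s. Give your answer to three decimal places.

0.669

Sk₂ = 3(165.16 − 158.3) / 30.76 = 3 × 6.8600 / 30.76
    = 20.5800 / 30.76 ≈ 0.669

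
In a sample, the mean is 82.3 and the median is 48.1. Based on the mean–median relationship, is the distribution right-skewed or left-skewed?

mean − median = 82.3 − 48.1 = 34.2
mean > median ⇒ the longer tail is on the right ⇒ right-skewed (positively skewed).

right-skewed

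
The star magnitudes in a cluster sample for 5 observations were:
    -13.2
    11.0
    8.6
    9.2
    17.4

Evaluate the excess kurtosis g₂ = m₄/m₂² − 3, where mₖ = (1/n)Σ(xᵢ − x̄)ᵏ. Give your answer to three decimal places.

x̄ = 6.6000
Σ(xᵢ − x̄)² = 538.8000 ⇒ m₂ = 107.76000
Σ(xᵢ − x̄)⁴ = 167736.7584 ⇒ m₄ = 33547.35168
m₂² = 11612.21760
g₂ = m₄/m₂² − 3 = 2.88897 − 3 ≈ -0.111

-0.111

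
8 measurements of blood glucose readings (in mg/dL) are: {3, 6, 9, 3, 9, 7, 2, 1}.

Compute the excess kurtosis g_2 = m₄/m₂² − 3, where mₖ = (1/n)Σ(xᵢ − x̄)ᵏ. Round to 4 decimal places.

-1.5339

x̄ = 5.0000
Σ(xᵢ − x̄)² = 70.0000 ⇒ m₂ = 8.75000
Σ(xᵢ − x̄)⁴ = 898.0000 ⇒ m₄ = 112.25000
m₂² = 76.56250
g_2 = m₄/m₂² − 3 = 1.46612 − 3 ≈ -1.5339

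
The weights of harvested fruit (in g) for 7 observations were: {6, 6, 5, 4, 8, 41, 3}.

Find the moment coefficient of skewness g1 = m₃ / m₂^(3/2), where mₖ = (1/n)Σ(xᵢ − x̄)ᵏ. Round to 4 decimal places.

x̄ = (6 + 6 + 5 + 4 + 8 + 41 + 3) / 7 = 10.4286
deviations (xᵢ − x̄): -4.4286, -4.4286, -5.4286, -6.4286, -2.4286, 30.5714, -7.4286
Σ(xᵢ − x̄)² = 1105.7143 ⇒ m₂ = 1105.7143/7 = 157.95918
Σ(xᵢ − x̄)³ = 27548.8163 ⇒ m₃ = 27548.8163/7 = 3935.54519
m₂^(3/2) = 157.95918^(1.5) = 1985.25967
g1 = m₃ / m₂^(3/2) = 3935.54519 / 1985.25967 ≈ 1.9824

1.9824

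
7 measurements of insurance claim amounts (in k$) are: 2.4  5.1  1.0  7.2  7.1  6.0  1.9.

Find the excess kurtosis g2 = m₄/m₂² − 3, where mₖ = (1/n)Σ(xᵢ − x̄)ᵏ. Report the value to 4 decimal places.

-1.6465

x̄ = 4.3857
Σ(xᵢ − x̄)² = 39.9886 ⇒ m₂ = 5.71265
Σ(xᵢ − x̄)⁴ = 309.1853 ⇒ m₄ = 44.16933
m₂² = 32.63440
g2 = m₄/m₂² − 3 = 1.35346 − 3 ≈ -1.6465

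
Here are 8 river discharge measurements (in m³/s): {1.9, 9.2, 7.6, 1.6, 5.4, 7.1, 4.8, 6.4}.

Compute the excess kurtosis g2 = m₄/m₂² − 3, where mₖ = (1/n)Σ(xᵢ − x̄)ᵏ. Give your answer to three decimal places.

x̄ = 5.5000
Σ(xᵢ − x̄)² = 50.1400 ⇒ m₂ = 6.26750
Σ(xᵢ − x̄)⁴ = 613.6198 ⇒ m₄ = 76.70247
m₂² = 39.28156
g2 = m₄/m₂² − 3 = 1.95263 − 3 ≈ -1.047

-1.047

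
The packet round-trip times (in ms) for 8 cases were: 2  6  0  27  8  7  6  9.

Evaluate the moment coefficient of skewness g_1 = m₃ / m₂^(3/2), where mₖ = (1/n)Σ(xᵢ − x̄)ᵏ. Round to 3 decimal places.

x̄ = (2 + 6 + 0 + 27 + 8 + 7 + 6 + 9) / 8 = 8.1250
deviations (xᵢ − x̄): -6.1250, -2.1250, -8.1250, 18.8750, -0.1250, -1.1250, -2.1250, 0.8750
Σ(xᵢ − x̄)² = 470.8750 ⇒ m₂ = 470.8750/8 = 58.85938
Σ(xᵢ − x̄)³ = 5938.4063 ⇒ m₃ = 5938.4063/8 = 742.30078
m₂^(3/2) = 58.85938^(1.5) = 451.56832
g_1 = m₃ / m₂^(3/2) = 742.30078 / 451.56832 ≈ 1.644

1.644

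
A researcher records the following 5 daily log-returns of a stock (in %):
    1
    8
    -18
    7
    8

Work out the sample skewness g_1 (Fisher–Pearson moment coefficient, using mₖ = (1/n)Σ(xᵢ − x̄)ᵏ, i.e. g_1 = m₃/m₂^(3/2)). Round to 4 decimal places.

x̄ = (1 + 8 - 18 + 7 + 8) / 5 = 1.2000
deviations (xᵢ − x̄): -0.2000, 6.8000, -19.2000, 5.8000, 6.8000
Σ(xᵢ − x̄)² = 494.8000 ⇒ m₂ = 494.8000/5 = 98.96000
Σ(xᵢ − x̄)³ = -6253.9200 ⇒ m₃ = -6253.9200/5 = -1250.78400
m₂^(3/2) = 98.96000^(1.5) = 984.44063
g_1 = m₃ / m₂^(3/2) = -1250.78400 / 984.44063 ≈ -1.2706

-1.2706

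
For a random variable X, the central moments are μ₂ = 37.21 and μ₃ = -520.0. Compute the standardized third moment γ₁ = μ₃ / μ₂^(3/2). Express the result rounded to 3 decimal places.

σ = √μ₂ = √37.21 = 6.10000
σ³ = μ₂^(3/2) = 226.98100
γ₁ = μ₃/σ³ = -520.0 / 226.98100 ≈ -2.291

-2.291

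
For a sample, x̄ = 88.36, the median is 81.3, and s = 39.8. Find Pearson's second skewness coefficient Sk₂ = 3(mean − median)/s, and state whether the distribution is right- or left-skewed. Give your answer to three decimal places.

0.532, right-skewed

Sk₂ = 3(88.36 − 81.3) / 39.8 = 3 × 7.0600 / 39.8
    = 21.1800 / 39.8 ≈ 0.532
Sk₂ > 0 ⇒ mean > median ⇒ right-skewed (positive skew).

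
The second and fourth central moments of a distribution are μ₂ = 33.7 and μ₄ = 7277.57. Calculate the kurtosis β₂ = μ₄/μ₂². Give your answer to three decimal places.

μ₂² = 33.7² = 1135.69000
μ₄/μ₂² = 7277.57 / 1135.69000 = 6.40806
β₂ ≈ 6.408

6.408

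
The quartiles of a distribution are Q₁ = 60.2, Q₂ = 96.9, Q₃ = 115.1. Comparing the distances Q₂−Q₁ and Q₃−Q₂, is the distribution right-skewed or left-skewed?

Q₂ − Q₁ = 36.7;  Q₃ − Q₂ = 18.2
Q₂ − Q₁ > Q₃ − Q₂ ⇒ the lower half is more spread out ⇒ left-skewed.

left-skewed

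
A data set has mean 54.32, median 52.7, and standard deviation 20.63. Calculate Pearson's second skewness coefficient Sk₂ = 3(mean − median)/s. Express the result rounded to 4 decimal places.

0.2356

Sk₂ = 3(54.32 − 52.7) / 20.63 = 3 × 1.6200 / 20.63
    = 4.8600 / 20.63 ≈ 0.2356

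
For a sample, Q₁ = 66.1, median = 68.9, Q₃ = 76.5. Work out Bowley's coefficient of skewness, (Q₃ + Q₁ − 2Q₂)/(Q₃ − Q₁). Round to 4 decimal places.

0.4615

numerator: Q₃ + Q₁ − 2Q₂ = 76.5 + 66.1 − 2×68.9 = 4.8000
denominator: Q₃ − Q₁ = 76.5 − 66.1 = 10.4000
Bowley skewness = 4.8000 / 10.4000 ≈ 0.4615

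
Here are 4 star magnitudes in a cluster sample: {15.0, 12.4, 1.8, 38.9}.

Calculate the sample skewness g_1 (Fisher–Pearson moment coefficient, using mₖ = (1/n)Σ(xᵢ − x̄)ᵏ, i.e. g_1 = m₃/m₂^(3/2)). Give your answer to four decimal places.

x̄ = (15.0 + 12.4 + 1.8 + 38.9) / 4 = 17.0250
deviations (xᵢ − x̄): -2.0250, -4.6250, -15.2250, 21.8750
Σ(xᵢ − x̄)² = 735.8075 ⇒ m₂ = 735.8075/4 = 183.95187
Σ(xᵢ − x̄)³ = 6831.1294 ⇒ m₃ = 6831.1294/4 = 1707.78234
m₂^(3/2) = 183.95187^(1.5) = 2494.91830
g_1 = m₃ / m₂^(3/2) = 1707.78234 / 2494.91830 ≈ 0.6845

0.6845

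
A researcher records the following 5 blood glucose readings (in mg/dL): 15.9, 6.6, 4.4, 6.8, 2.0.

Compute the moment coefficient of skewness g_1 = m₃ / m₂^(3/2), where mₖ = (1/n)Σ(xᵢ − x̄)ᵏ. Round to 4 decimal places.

0.9850

x̄ = (15.9 + 6.6 + 4.4 + 6.8 + 2.0) / 5 = 7.1400
deviations (xᵢ − x̄): 8.7600, -0.5400, -2.7400, -0.3400, -5.1400
Σ(xᵢ − x̄)² = 111.0720 ⇒ m₂ = 111.0720/5 = 22.21440
Σ(xᵢ − x̄)³ = 515.6570 ⇒ m₃ = 515.6570/5 = 103.13141
m₂^(3/2) = 22.21440^(1.5) = 104.70125
g_1 = m₃ / m₂^(3/2) = 103.13141 / 104.70125 ≈ 0.9850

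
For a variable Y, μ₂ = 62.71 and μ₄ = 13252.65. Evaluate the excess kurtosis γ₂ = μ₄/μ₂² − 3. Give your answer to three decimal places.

0.370

μ₂² = 62.71² = 3932.54410
μ₄/μ₂² = 13252.65 / 3932.54410 = 3.36999
γ₂ = 3.36999 − 3 ≈ 0.370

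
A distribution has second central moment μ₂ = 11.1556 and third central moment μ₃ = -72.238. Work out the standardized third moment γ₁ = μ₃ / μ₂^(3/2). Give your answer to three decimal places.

σ = √μ₂ = √11.1556 = 3.34000
σ³ = μ₂^(3/2) = 37.25970
γ₁ = μ₃/σ³ = -72.238 / 37.25970 ≈ -1.939

-1.939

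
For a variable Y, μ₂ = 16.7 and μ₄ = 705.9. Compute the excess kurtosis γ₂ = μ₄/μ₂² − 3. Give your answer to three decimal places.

-0.469

μ₂² = 16.7² = 278.89000
μ₄/μ₂² = 705.9 / 278.89000 = 2.53111
γ₂ = 2.53111 − 3 ≈ -0.469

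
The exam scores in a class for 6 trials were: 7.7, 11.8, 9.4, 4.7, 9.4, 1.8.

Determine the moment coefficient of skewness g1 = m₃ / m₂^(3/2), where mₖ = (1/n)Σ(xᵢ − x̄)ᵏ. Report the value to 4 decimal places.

-0.4894

x̄ = (7.7 + 11.8 + 9.4 + 4.7 + 9.4 + 1.8) / 6 = 7.4667
deviations (xᵢ − x̄): 0.2333, 4.3333, 1.9333, -2.7667, 1.9333, -5.6667
Σ(xᵢ − x̄)² = 66.0733 ⇒ m₂ = 66.0733/6 = 11.01222
Σ(xᵢ − x̄)³ = -107.3044 ⇒ m₃ = -107.3044/6 = -17.88407
m₂^(3/2) = 11.01222^(1.5) = 36.54369
g1 = m₃ / m₂^(3/2) = -17.88407 / 36.54369 ≈ -0.4894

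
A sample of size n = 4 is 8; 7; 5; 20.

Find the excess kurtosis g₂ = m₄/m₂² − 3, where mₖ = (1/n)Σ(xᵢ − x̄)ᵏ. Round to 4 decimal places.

-0.7480

x̄ = 10.0000
Σ(xᵢ − x̄)² = 138.0000 ⇒ m₂ = 34.50000
Σ(xᵢ − x̄)⁴ = 10722.0000 ⇒ m₄ = 2680.50000
m₂² = 1190.25000
g₂ = m₄/m₂² − 3 = 2.25205 − 3 ≈ -0.7480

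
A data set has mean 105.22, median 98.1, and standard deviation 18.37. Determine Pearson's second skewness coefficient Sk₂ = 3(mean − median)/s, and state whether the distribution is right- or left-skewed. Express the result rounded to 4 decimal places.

Sk₂ = 3(105.22 − 98.1) / 18.37 = 3 × 7.1200 / 18.37
    = 21.3600 / 18.37 ≈ 1.1628
Sk₂ > 0 ⇒ mean > median ⇒ right-skewed (positive skew).

1.1628, right-skewed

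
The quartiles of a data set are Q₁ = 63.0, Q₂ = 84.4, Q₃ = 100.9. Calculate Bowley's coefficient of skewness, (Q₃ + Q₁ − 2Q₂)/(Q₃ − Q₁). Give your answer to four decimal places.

numerator: Q₃ + Q₁ − 2Q₂ = 100.9 + 63.0 − 2×84.4 = -4.9000
denominator: Q₃ − Q₁ = 100.9 − 63.0 = 37.9000
Bowley skewness = -4.9000 / 37.9000 ≈ -0.1293

-0.1293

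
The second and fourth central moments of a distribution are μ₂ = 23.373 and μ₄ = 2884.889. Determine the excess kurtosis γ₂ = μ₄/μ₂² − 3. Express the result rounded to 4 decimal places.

2.2808

μ₂² = 23.373² = 546.29713
μ₄/μ₂² = 2884.889 / 546.29713 = 5.28081
γ₂ = 5.28081 − 3 ≈ 2.2808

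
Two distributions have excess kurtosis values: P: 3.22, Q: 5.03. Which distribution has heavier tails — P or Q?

Q

Higher excess kurtosis ⇒ heavier tails relative to the normal distribution.
3.22 vs 5.03: the larger is 5.03, so Q has heavier tails.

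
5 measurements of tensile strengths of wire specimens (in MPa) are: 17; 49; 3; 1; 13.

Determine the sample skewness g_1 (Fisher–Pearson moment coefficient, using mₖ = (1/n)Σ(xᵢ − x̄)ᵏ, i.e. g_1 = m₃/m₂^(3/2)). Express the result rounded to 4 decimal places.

1.0738

x̄ = (17 + 49 + 3 + 1 + 13) / 5 = 16.6000
deviations (xᵢ − x̄): 0.4000, 32.4000, -13.6000, -15.6000, -3.6000
Σ(xᵢ − x̄)² = 1491.2000 ⇒ m₂ = 1491.2000/5 = 298.24000
Σ(xᵢ − x̄)³ = 27653.7600 ⇒ m₃ = 27653.7600/5 = 5530.75200
m₂^(3/2) = 298.24000^(1.5) = 5150.49341
g_1 = m₃ / m₂^(3/2) = 5530.75200 / 5150.49341 ≈ 1.0738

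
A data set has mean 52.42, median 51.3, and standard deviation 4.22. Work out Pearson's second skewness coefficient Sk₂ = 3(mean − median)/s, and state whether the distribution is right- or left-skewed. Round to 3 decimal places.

0.796, right-skewed

Sk₂ = 3(52.42 − 51.3) / 4.22 = 3 × 1.1200 / 4.22
    = 3.3600 / 4.22 ≈ 0.796
Sk₂ > 0 ⇒ mean > median ⇒ right-skewed (positive skew).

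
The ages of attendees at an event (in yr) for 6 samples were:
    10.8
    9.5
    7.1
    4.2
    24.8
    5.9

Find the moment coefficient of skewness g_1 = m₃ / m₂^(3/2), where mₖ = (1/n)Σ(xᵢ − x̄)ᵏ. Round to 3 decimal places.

x̄ = (10.8 + 9.5 + 7.1 + 4.2 + 24.8 + 5.9) / 6 = 10.3833
deviations (xᵢ − x̄): 0.4167, -0.8833, -3.2833, -6.1833, 14.4167, -4.4833
Σ(xᵢ − x̄)² = 277.9083 ⇒ m₂ = 277.9083/6 = 46.31806
Σ(xᵢ − x̄)³ = 2633.8244 ⇒ m₃ = 2633.8244/6 = 438.97074
m₂^(3/2) = 46.31806^(1.5) = 315.22850
g_1 = m₃ / m₂^(3/2) = 438.97074 / 315.22850 ≈ 1.393

1.393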